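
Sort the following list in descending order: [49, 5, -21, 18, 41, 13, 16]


Original list: [49, 5, -21, 18, 41, 13, 16]
Repeatedly take the largest remaining element:
  Remaining [49, 5, -21, 18, 41, 13, 16] -> largest is 49
  Remaining [5, -21, 18, 41, 13, 16] -> largest is 41
  Remaining [5, -21, 18, 13, 16] -> largest is 18
  Remaining [5, -21, 13, 16] -> largest is 16
  Remaining [5, -21, 13] -> largest is 13
  Remaining [5, -21] -> largest is 5
  Remaining [-21] -> largest is -21
Collecting the picks in order gives the descending list.
Final answer: [49, 41, 18, 16, 13, 5, -21]


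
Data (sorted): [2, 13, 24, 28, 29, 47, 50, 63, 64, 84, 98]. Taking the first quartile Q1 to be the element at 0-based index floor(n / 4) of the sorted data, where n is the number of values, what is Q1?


The list has n = 11 elements.
Q1 index = floor(11 / 4) = floor(2.75) = 2
Counting from index 0 in the sorted data, the element at index 2 is 24.
Final answer: 24


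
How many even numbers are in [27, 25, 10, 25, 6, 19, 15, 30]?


Check each element:
  27 is odd
  25 is odd
  10 is even
  25 is odd
  6 is even
  19 is odd
  15 is odd
  30 is even
Evens: [10, 6, 30]
Count of evens = 3
Final answer: 3


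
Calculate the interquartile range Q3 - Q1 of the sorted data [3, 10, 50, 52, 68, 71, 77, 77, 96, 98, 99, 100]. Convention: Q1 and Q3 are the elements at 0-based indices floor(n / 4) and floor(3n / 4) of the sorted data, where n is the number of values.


The data has n = 12 elements.
Q1 index = floor(12 / 4) = floor(3) = 3; Q3 index = floor(3 * 12 / 4) = floor(9) = 9
Q1 = element at index 3 = 52
Q3 = element at index 9 = 98
IQR = 98 - 52 = 46
Final answer: 46


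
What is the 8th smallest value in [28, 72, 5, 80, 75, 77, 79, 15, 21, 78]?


Sort ascending: [5, 15, 21, 28, 72, 75, 77, 78, 79, 80]
The 8th element (1-indexed) is at index 7.
Value = 78
Final answer: 78


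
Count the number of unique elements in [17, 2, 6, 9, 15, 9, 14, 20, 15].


List all unique values:
Distinct values: [2, 6, 9, 14, 15, 17, 20]
Count = 7
Final answer: 7


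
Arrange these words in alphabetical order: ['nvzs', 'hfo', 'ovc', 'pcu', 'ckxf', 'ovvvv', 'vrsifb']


Compare strings character by character (the first differing letter decides):
  'ckxf' < 'hfo' since 'c' < 'h' at position 1
  'hfo' < 'nvzs' since 'h' < 'n' at position 1
  'nvzs' < 'ovc' since 'n' < 'o' at position 1
  'ovc' < 'ovvvv' since 'c' < 'v' at position 3
  'ovvvv' < 'pcu' since 'o' < 'p' at position 1
  'pcu' < 'vrsifb' since 'p' < 'v' at position 1
Chaining these comparisons gives the alphabetical order.
Final answer: ['ckxf', 'hfo', 'nvzs', 'ovc', 'ovvvv', 'pcu', 'vrsifb']


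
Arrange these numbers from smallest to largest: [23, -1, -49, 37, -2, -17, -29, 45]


Original list: [23, -1, -49, 37, -2, -17, -29, 45]
Repeatedly take the smallest remaining element:
  Remaining [23, -1, -49, 37, -2, -17, -29, 45] -> smallest is -49
  Remaining [23, -1, 37, -2, -17, -29, 45] -> smallest is -29
  Remaining [23, -1, 37, -2, -17, 45] -> smallest is -17
  Remaining [23, -1, 37, -2, 45] -> smallest is -2
  Remaining [23, -1, 37, 45] -> smallest is -1
  Remaining [23, 37, 45] -> smallest is 23
  Remaining [37, 45] -> smallest is 37
  Remaining [45] -> smallest is 45
Collecting the picks in order gives the sorted list.
Final answer: [-49, -29, -17, -2, -1, 23, 37, 45]


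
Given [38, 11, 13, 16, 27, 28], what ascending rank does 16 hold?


Sort ascending: [11, 13, 16, 27, 28, 38]
Find 16 in the sorted list.
16 is at position 3 (1-indexed).
Final answer: 3


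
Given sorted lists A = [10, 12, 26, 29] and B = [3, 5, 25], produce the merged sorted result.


List A: [10, 12, 26, 29]
List B: [3, 5, 25]
Repeatedly compare the front elements and take the smaller:
  10 vs 3 -> take 3
  10 vs 5 -> take 5
  10 vs 25 -> take 10
  12 vs 25 -> take 12
  26 vs 25 -> take 25
  B is exhausted; append the rest of A: [26, 29]
Final answer: [3, 5, 10, 12, 25, 26, 29]


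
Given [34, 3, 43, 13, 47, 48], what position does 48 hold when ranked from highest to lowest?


Sort descending: [48, 47, 43, 34, 13, 3]
Find 48 in the sorted list.
48 is at position 1.
Final answer: 1


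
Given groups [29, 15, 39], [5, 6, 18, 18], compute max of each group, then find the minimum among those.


Find max of each group:
  Group 1: [29, 15, 39] -> max = 39
  Group 2: [5, 6, 18, 18] -> max = 18
Maxes: [39, 18]
Minimum of maxes = 18
Final answer: 18


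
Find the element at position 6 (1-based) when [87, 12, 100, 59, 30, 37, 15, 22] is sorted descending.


Sort descending: [100, 87, 59, 37, 30, 22, 15, 12]
The 6th element (1-indexed) is at index 5.
Value = 22
Final answer: 22


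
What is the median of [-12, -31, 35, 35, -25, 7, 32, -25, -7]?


First, sort the list: [-31, -25, -25, -12, -7, 7, 32, 35, 35]
The list has 9 elements (odd count).
The middle index is 4 (0-based), and the element there is -7.
Final answer: -7


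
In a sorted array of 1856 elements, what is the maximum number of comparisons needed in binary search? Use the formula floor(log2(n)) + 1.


Binary search halves the search space each step.
Maximum comparisons = floor(log2(1856)) + 1
log2(1856) = 10.858
floor(log2(1856)) = 10, so 10 + 1 = 11
Final answer: 11


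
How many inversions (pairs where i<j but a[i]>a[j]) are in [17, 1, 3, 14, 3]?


For each element, count the later elements that are smaller than it:
  17 (index 0): smaller elements after it = [1, 3, 14, 3] -> 4
  1 (index 1): smaller elements after it = [] -> 0
  3 (index 2): smaller elements after it = [] -> 0
  14 (index 3): smaller elements after it = [3] -> 1
Total inversions = 4 + 0 + 0 + 1 = 5
Final answer: 5


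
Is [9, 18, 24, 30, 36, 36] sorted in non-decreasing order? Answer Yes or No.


Check consecutive pairs:
  9 <= 18? True
  18 <= 24? True
  24 <= 30? True
  30 <= 36? True
  36 <= 36? True
Every consecutive pair is in order, so the list is non-decreasing.
Final answer: Yes


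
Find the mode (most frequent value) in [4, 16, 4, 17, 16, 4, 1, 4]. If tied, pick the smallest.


Count the frequency of each value:
  1 appears 1 time(s)
  4 appears 4 time(s)
  16 appears 2 time(s)
  17 appears 1 time(s)
Maximum frequency is 4.
Only 4 reaches that frequency, so it is the mode.
Final answer: 4


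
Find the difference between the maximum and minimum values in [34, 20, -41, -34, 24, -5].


Maximum value: 34
Minimum value: -41
Range = 34 - (-41) = 75
Final answer: 75


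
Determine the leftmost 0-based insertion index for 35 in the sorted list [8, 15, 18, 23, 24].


List is sorted: [8, 15, 18, 23, 24]
We need the leftmost position where 35 can be inserted, i.e. the first index whose element is >= 35 (or the end of the list if none is).
Binary search with low=0, high=5 (0-based indices):
  low=0, high=5, mid=2: a[2]=18 < 35, so low = 3
  low=3, high=5, mid=4: a[4]=24 < 35, so low = 5
Now low = high = 5, so the insertion index is 5.
Final answer: 5


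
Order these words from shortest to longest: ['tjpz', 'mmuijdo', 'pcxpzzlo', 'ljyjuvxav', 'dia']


Compute lengths:
  'tjpz' has length 4
  'mmuijdo' has length 7
  'pcxpzzlo' has length 8
  'ljyjuvxav' has length 9
  'dia' has length 3
Lengths in increasing order: 3 < 4 < 7 < 8 < 9
Listing the words in that order gives the answer.
Final answer: ['dia', 'tjpz', 'mmuijdo', 'pcxpzzlo', 'ljyjuvxav']


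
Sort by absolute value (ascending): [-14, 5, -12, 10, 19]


Compute absolute values:
  |-14| = 14
  |5| = 5
  |-12| = 12
  |10| = 10
  |19| = 19
Absolute values in increasing order: 5 < 10 < 12 < 14 < 19
Listing the original numbers in that order gives the answer.
Final answer: [5, 10, -12, -14, 19]


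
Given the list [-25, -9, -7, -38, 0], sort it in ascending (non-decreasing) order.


Original list: [-25, -9, -7, -38, 0]
Repeatedly take the smallest remaining element:
  Remaining [-25, -9, -7, -38, 0] -> smallest is -38
  Remaining [-25, -9, -7, 0] -> smallest is -25
  Remaining [-9, -7, 0] -> smallest is -9
  Remaining [-7, 0] -> smallest is -7
  Remaining [0] -> smallest is 0
Collecting the picks in order gives the sorted list.
Final answer: [-38, -25, -9, -7, 0]


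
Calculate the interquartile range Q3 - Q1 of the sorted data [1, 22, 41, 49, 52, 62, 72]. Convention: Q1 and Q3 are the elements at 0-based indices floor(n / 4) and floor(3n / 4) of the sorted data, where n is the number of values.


The data has n = 7 elements.
Q1 index = floor(7 / 4) = floor(1.75) = 1; Q3 index = floor(3 * 7 / 4) = floor(5.25) = 5
Q1 = element at index 1 = 22
Q3 = element at index 5 = 62
IQR = 62 - 22 = 40
Final answer: 40


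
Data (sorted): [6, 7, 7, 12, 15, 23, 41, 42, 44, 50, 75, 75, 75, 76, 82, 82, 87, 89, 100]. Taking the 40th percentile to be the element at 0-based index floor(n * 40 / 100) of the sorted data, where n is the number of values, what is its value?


The dataset has n = 19 elements.
Index = floor(19 * 40 / 100) = floor(760 / 100) = floor(7.6) = 7
Counting from index 0 in the sorted data, the element at index 7 is 42.
Final answer: 42


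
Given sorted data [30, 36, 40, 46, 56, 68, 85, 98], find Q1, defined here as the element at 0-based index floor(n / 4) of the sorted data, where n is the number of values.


The list has n = 8 elements.
Q1 index = floor(8 / 4) = floor(2) = 2
Counting from index 0 in the sorted data, the element at index 2 is 40.
Final answer: 40


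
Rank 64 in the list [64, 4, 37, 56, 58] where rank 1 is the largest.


Sort descending: [64, 58, 56, 37, 4]
Find 64 in the sorted list.
64 is at position 1.
Final answer: 1


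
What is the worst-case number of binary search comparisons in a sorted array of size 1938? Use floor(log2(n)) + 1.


Binary search halves the search space each step.
Maximum comparisons = floor(log2(1938)) + 1
log2(1938) = 10.9204
floor(log2(1938)) = 10, so 10 + 1 = 11
Final answer: 11


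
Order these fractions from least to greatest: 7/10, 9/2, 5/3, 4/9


Convert to decimal for comparison:
  7/10 = 0.7
  9/2 = 4.5
  5/3 = 1.6667
  4/9 = 0.4444
Decimals in increasing order: 0.4444 < 0.7 < 1.6667 < 4.5
Writing each back as its fraction gives the sorted order.
Final answer: 4/9, 7/10, 5/3, 9/2


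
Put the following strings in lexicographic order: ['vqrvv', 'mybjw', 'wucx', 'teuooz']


Compare strings character by character (the first differing letter decides):
  'mybjw' < 'teuooz' since 'm' < 't' at position 1
  'teuooz' < 'vqrvv' since 't' < 'v' at position 1
  'vqrvv' < 'wucx' since 'v' < 'w' at position 1
Chaining these comparisons gives the alphabetical order.
Final answer: ['mybjw', 'teuooz', 'vqrvv', 'wucx']


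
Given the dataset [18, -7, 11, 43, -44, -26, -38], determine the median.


First, sort the list: [-44, -38, -26, -7, 11, 18, 43]
The list has 7 elements (odd count).
The middle index is 3 (0-based), and the element there is -7.
Final answer: -7


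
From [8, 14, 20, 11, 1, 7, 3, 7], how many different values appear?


List all unique values:
Distinct values: [1, 3, 7, 8, 11, 14, 20]
Count = 7
Final answer: 7


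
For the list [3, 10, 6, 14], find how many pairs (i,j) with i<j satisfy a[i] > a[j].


For each element, count the later elements that are smaller than it:
  3 (index 0): smaller elements after it = [] -> 0
  10 (index 1): smaller elements after it = [6] -> 1
  6 (index 2): smaller elements after it = [] -> 0
Total inversions = 0 + 1 + 0 = 1
Final answer: 1


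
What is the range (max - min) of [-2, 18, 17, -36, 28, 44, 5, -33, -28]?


Maximum value: 44
Minimum value: -36
Range = 44 - (-36) = 80
Final answer: 80


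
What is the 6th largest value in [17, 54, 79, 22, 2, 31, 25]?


Sort descending: [79, 54, 31, 25, 22, 17, 2]
The 6th element (1-indexed) is at index 5.
Value = 17
Final answer: 17


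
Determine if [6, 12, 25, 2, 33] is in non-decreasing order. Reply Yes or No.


Check consecutive pairs:
  6 <= 12? True
  12 <= 25? True
  25 <= 2? False
  2 <= 33? True
1 consecutive pair(s) are out of order, so the list is not sorted.
Final answer: No


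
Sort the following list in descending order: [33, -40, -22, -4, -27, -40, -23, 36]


Original list: [33, -40, -22, -4, -27, -40, -23, 36]
Repeatedly take the largest remaining element:
  Remaining [33, -40, -22, -4, -27, -40, -23, 36] -> largest is 36
  Remaining [33, -40, -22, -4, -27, -40, -23] -> largest is 33
  Remaining [-40, -22, -4, -27, -40, -23] -> largest is -4
  Remaining [-40, -22, -27, -40, -23] -> largest is -22
  Remaining [-40, -27, -40, -23] -> largest is -23
  Remaining [-40, -27, -40] -> largest is -27
  Remaining [-40, -40] -> largest is -40
  Remaining [-40] -> largest is -40
Collecting the picks in order gives the descending list.
Final answer: [36, 33, -4, -22, -23, -27, -40, -40]


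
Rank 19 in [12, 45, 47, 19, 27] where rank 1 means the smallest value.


Sort ascending: [12, 19, 27, 45, 47]
Find 19 in the sorted list.
19 is at position 2 (1-indexed).
Final answer: 2


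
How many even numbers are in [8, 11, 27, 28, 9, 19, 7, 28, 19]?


Check each element:
  8 is even
  11 is odd
  27 is odd
  28 is even
  9 is odd
  19 is odd
  7 is odd
  28 is even
  19 is odd
Evens: [8, 28, 28]
Count of evens = 3
Final answer: 3


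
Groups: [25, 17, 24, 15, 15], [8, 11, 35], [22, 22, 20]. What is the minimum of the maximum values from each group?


Find max of each group:
  Group 1: [25, 17, 24, 15, 15] -> max = 25
  Group 2: [8, 11, 35] -> max = 35
  Group 3: [22, 22, 20] -> max = 22
Maxes: [25, 35, 22]
Minimum of maxes = 22
Final answer: 22


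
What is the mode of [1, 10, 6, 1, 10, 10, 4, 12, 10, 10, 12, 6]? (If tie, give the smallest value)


Count the frequency of each value:
  1 appears 2 time(s)
  4 appears 1 time(s)
  6 appears 2 time(s)
  10 appears 5 time(s)
  12 appears 2 time(s)
Maximum frequency is 5.
Only 10 reaches that frequency, so it is the mode.
Final answer: 10


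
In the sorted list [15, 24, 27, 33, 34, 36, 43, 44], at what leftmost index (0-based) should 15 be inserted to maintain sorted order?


List is sorted: [15, 24, 27, 33, 34, 36, 43, 44]
We need the leftmost position where 15 can be inserted, i.e. the first index whose element is >= 15 (or the end of the list if none is).
Binary search with low=0, high=8 (0-based indices):
  low=0, high=8, mid=4: a[4]=34 >= 15, so high = 4
  low=0, high=4, mid=2: a[2]=27 >= 15, so high = 2
  low=0, high=2, mid=1: a[1]=24 >= 15, so high = 1
  low=0, high=1, mid=0: a[0]=15 >= 15, so high = 0
Now low = high = 0, so the insertion index is 0.
Final answer: 0


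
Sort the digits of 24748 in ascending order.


The number 24748 has digits: 2, 4, 7, 4, 8
Sorted: 2, 4, 4, 7, 8
Joining the sorted digits gives the result.
Final answer: 24478


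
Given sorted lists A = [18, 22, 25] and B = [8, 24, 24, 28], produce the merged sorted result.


List A: [18, 22, 25]
List B: [8, 24, 24, 28]
Repeatedly compare the front elements and take the smaller:
  18 vs 8 -> take 8
  18 vs 24 -> take 18
  22 vs 24 -> take 22
  25 vs 24 -> take 24
  25 vs 24 -> take 24
  25 vs 28 -> take 25
  A is exhausted; append the rest of B: [28]
Final answer: [8, 18, 22, 24, 24, 25, 28]


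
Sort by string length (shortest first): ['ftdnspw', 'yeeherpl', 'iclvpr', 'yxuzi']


Compute lengths:
  'ftdnspw' has length 7
  'yeeherpl' has length 8
  'iclvpr' has length 6
  'yxuzi' has length 5
Lengths in increasing order: 5 < 6 < 7 < 8
Listing the words in that order gives the answer.
Final answer: ['yxuzi', 'iclvpr', 'ftdnspw', 'yeeherpl']


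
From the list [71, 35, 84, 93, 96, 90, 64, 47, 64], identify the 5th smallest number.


Sort ascending: [35, 47, 64, 64, 71, 84, 90, 93, 96]
The 5th element (1-indexed) is at index 4.
Value = 71
Final answer: 71


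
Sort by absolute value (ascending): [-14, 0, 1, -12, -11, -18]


Compute absolute values:
  |-14| = 14
  |0| = 0
  |1| = 1
  |-12| = 12
  |-11| = 11
  |-18| = 18
Absolute values in increasing order: 0 < 1 < 11 < 12 < 14 < 18
Listing the original numbers in that order gives the answer.
Final answer: [0, 1, -11, -12, -14, -18]


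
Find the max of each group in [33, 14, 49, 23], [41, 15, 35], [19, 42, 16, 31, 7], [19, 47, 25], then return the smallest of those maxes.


Find max of each group:
  Group 1: [33, 14, 49, 23] -> max = 49
  Group 2: [41, 15, 35] -> max = 41
  Group 3: [19, 42, 16, 31, 7] -> max = 42
  Group 4: [19, 47, 25] -> max = 47
Maxes: [49, 41, 42, 47]
Minimum of maxes = 41
Final answer: 41


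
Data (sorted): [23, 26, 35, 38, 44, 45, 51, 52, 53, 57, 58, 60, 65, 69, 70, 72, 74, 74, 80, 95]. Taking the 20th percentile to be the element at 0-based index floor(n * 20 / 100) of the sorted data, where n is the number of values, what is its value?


The dataset has n = 20 elements.
Index = floor(20 * 20 / 100) = floor(400 / 100) = floor(4) = 4
Counting from index 0 in the sorted data, the element at index 4 is 44.
Final answer: 44


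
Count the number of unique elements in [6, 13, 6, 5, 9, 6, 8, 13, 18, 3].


List all unique values:
Distinct values: [3, 5, 6, 8, 9, 13, 18]
Count = 7
Final answer: 7


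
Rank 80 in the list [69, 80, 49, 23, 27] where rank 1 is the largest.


Sort descending: [80, 69, 49, 27, 23]
Find 80 in the sorted list.
80 is at position 1.
Final answer: 1


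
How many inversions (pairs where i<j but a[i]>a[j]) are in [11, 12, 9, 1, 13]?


For each element, count the later elements that are smaller than it:
  11 (index 0): smaller elements after it = [9, 1] -> 2
  12 (index 1): smaller elements after it = [9, 1] -> 2
  9 (index 2): smaller elements after it = [1] -> 1
  1 (index 3): smaller elements after it = [] -> 0
Total inversions = 2 + 2 + 1 + 0 = 5
Final answer: 5


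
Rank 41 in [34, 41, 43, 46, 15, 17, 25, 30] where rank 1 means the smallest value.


Sort ascending: [15, 17, 25, 30, 34, 41, 43, 46]
Find 41 in the sorted list.
41 is at position 6 (1-indexed).
Final answer: 6


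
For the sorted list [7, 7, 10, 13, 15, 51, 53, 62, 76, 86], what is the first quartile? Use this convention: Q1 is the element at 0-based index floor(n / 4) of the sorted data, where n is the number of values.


The list has n = 10 elements.
Q1 index = floor(10 / 4) = floor(2.5) = 2
Counting from index 0 in the sorted data, the element at index 2 is 10.
Final answer: 10


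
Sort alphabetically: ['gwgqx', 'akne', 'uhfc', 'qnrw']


Compare strings character by character (the first differing letter decides):
  'akne' < 'gwgqx' since 'a' < 'g' at position 1
  'gwgqx' < 'qnrw' since 'g' < 'q' at position 1
  'qnrw' < 'uhfc' since 'q' < 'u' at position 1
Chaining these comparisons gives the alphabetical order.
Final answer: ['akne', 'gwgqx', 'qnrw', 'uhfc']


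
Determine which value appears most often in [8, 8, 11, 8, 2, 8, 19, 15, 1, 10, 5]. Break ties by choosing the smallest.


Count the frequency of each value:
  1 appears 1 time(s)
  2 appears 1 time(s)
  5 appears 1 time(s)
  8 appears 4 time(s)
  10 appears 1 time(s)
  11 appears 1 time(s)
  15 appears 1 time(s)
  19 appears 1 time(s)
Maximum frequency is 4.
Only 8 reaches that frequency, so it is the mode.
Final answer: 8


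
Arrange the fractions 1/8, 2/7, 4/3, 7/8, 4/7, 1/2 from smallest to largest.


Convert to decimal for comparison:
  1/8 = 0.125
  2/7 = 0.2857
  4/3 = 1.3333
  7/8 = 0.875
  4/7 = 0.5714
  1/2 = 0.5
Decimals in increasing order: 0.125 < 0.2857 < 0.5 < 0.5714 < 0.875 < 1.3333
Writing each back as its fraction gives the sorted order.
Final answer: 1/8, 2/7, 1/2, 4/7, 7/8, 4/3


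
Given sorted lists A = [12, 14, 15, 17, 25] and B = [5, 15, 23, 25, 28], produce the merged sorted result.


List A: [12, 14, 15, 17, 25]
List B: [5, 15, 23, 25, 28]
Repeatedly compare the front elements and take the smaller:
  12 vs 5 -> take 5
  12 vs 15 -> take 12
  14 vs 15 -> take 14
  15 vs 15 -> take 15
  17 vs 15 -> take 15
  17 vs 23 -> take 17
  25 vs 23 -> take 23
  25 vs 25 -> take 25
  A is exhausted; append the rest of B: [25, 28]
Final answer: [5, 12, 14, 15, 15, 17, 23, 25, 25, 28]


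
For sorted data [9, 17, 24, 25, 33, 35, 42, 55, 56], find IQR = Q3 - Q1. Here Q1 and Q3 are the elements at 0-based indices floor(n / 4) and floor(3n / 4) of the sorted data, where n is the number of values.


The data has n = 9 elements.
Q1 index = floor(9 / 4) = floor(2.25) = 2; Q3 index = floor(3 * 9 / 4) = floor(6.75) = 6
Q1 = element at index 2 = 24
Q3 = element at index 6 = 42
IQR = 42 - 24 = 18
Final answer: 18


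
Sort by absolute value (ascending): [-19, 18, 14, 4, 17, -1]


Compute absolute values:
  |-19| = 19
  |18| = 18
  |14| = 14
  |4| = 4
  |17| = 17
  |-1| = 1
Absolute values in increasing order: 1 < 4 < 14 < 17 < 18 < 19
Listing the original numbers in that order gives the answer.
Final answer: [-1, 4, 14, 17, 18, -19]


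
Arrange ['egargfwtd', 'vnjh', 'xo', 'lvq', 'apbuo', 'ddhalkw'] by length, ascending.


Compute lengths:
  'egargfwtd' has length 9
  'vnjh' has length 4
  'xo' has length 2
  'lvq' has length 3
  'apbuo' has length 5
  'ddhalkw' has length 7
Lengths in increasing order: 2 < 3 < 4 < 5 < 7 < 9
Listing the words in that order gives the answer.
Final answer: ['xo', 'lvq', 'vnjh', 'apbuo', 'ddhalkw', 'egargfwtd']


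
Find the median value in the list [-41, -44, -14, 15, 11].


First, sort the list: [-44, -41, -14, 11, 15]
The list has 5 elements (odd count).
The middle index is 2 (0-based), and the element there is -14.
Final answer: -14


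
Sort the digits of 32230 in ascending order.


The number 32230 has digits: 3, 2, 2, 3, 0
Sorted: 0, 2, 2, 3, 3
Joining the sorted digits gives the result.
Final answer: 02233


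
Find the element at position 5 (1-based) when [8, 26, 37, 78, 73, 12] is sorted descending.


Sort descending: [78, 73, 37, 26, 12, 8]
The 5th element (1-indexed) is at index 4.
Value = 12
Final answer: 12


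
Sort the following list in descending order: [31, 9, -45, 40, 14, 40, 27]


Original list: [31, 9, -45, 40, 14, 40, 27]
Repeatedly take the largest remaining element:
  Remaining [31, 9, -45, 40, 14, 40, 27] -> largest is 40
  Remaining [31, 9, -45, 14, 40, 27] -> largest is 40
  Remaining [31, 9, -45, 14, 27] -> largest is 31
  Remaining [9, -45, 14, 27] -> largest is 27
  Remaining [9, -45, 14] -> largest is 14
  Remaining [9, -45] -> largest is 9
  Remaining [-45] -> largest is -45
Collecting the picks in order gives the descending list.
Final answer: [40, 40, 31, 27, 14, 9, -45]


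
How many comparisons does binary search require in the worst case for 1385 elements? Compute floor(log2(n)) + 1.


Binary search halves the search space each step.
Maximum comparisons = floor(log2(1385)) + 1
log2(1385) = 10.4357
floor(log2(1385)) = 10, so 10 + 1 = 11
Final answer: 11


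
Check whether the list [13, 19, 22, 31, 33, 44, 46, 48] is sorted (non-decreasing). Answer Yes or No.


Check consecutive pairs:
  13 <= 19? True
  19 <= 22? True
  22 <= 31? True
  31 <= 33? True
  33 <= 44? True
  44 <= 46? True
  46 <= 48? True
Every consecutive pair is in order, so the list is non-decreasing.
Final answer: Yes


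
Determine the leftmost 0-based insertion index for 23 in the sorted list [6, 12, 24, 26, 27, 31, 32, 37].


List is sorted: [6, 12, 24, 26, 27, 31, 32, 37]
We need the leftmost position where 23 can be inserted, i.e. the first index whose element is >= 23 (or the end of the list if none is).
Binary search with low=0, high=8 (0-based indices):
  low=0, high=8, mid=4: a[4]=27 >= 23, so high = 4
  low=0, high=4, mid=2: a[2]=24 >= 23, so high = 2
  low=0, high=2, mid=1: a[1]=12 < 23, so low = 2
Now low = high = 2, so the insertion index is 2.
Final answer: 2


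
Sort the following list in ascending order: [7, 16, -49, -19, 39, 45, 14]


Original list: [7, 16, -49, -19, 39, 45, 14]
Repeatedly take the smallest remaining element:
  Remaining [7, 16, -49, -19, 39, 45, 14] -> smallest is -49
  Remaining [7, 16, -19, 39, 45, 14] -> smallest is -19
  Remaining [7, 16, 39, 45, 14] -> smallest is 7
  Remaining [16, 39, 45, 14] -> smallest is 14
  Remaining [16, 39, 45] -> smallest is 16
  Remaining [39, 45] -> smallest is 39
  Remaining [45] -> smallest is 45
Collecting the picks in order gives the sorted list.
Final answer: [-49, -19, 7, 14, 16, 39, 45]


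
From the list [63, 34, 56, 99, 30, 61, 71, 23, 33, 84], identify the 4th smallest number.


Sort ascending: [23, 30, 33, 34, 56, 61, 63, 71, 84, 99]
The 4th element (1-indexed) is at index 3.
Value = 34
Final answer: 34


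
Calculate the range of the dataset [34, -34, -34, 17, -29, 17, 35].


Maximum value: 35
Minimum value: -34
Range = 35 - (-34) = 69
Final answer: 69


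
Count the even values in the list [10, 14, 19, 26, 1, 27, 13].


Check each element:
  10 is even
  14 is even
  19 is odd
  26 is even
  1 is odd
  27 is odd
  13 is odd
Evens: [10, 14, 26]
Count of evens = 3
Final answer: 3


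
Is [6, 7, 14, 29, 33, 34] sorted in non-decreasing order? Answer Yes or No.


Check consecutive pairs:
  6 <= 7? True
  7 <= 14? True
  14 <= 29? True
  29 <= 33? True
  33 <= 34? True
Every consecutive pair is in order, so the list is non-decreasing.
Final answer: Yes


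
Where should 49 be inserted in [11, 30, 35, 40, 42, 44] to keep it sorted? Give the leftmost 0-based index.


List is sorted: [11, 30, 35, 40, 42, 44]
We need the leftmost position where 49 can be inserted, i.e. the first index whose element is >= 49 (or the end of the list if none is).
Binary search with low=0, high=6 (0-based indices):
  low=0, high=6, mid=3: a[3]=40 < 49, so low = 4
  low=4, high=6, mid=5: a[5]=44 < 49, so low = 6
Now low = high = 6, so the insertion index is 6.
Final answer: 6


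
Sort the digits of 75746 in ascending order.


The number 75746 has digits: 7, 5, 7, 4, 6
Sorted: 4, 5, 6, 7, 7
Joining the sorted digits gives the result.
Final answer: 45677


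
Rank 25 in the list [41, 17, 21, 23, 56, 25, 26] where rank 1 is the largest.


Sort descending: [56, 41, 26, 25, 23, 21, 17]
Find 25 in the sorted list.
25 is at position 4.
Final answer: 4


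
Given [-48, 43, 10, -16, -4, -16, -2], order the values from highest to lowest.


Original list: [-48, 43, 10, -16, -4, -16, -2]
Repeatedly take the largest remaining element:
  Remaining [-48, 43, 10, -16, -4, -16, -2] -> largest is 43
  Remaining [-48, 10, -16, -4, -16, -2] -> largest is 10
  Remaining [-48, -16, -4, -16, -2] -> largest is -2
  Remaining [-48, -16, -4, -16] -> largest is -4
  Remaining [-48, -16, -16] -> largest is -16
  Remaining [-48, -16] -> largest is -16
  Remaining [-48] -> largest is -48
Collecting the picks in order gives the descending list.
Final answer: [43, 10, -2, -4, -16, -16, -48]


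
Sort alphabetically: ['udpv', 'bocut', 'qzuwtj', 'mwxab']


Compare strings character by character (the first differing letter decides):
  'bocut' < 'mwxab' since 'b' < 'm' at position 1
  'mwxab' < 'qzuwtj' since 'm' < 'q' at position 1
  'qzuwtj' < 'udpv' since 'q' < 'u' at position 1
Chaining these comparisons gives the alphabetical order.
Final answer: ['bocut', 'mwxab', 'qzuwtj', 'udpv']


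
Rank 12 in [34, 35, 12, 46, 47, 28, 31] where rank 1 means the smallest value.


Sort ascending: [12, 28, 31, 34, 35, 46, 47]
Find 12 in the sorted list.
12 is at position 1 (1-indexed).
Final answer: 1


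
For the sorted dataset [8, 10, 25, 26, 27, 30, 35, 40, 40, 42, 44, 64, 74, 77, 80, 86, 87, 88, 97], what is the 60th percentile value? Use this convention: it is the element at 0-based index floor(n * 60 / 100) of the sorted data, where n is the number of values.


The dataset has n = 19 elements.
Index = floor(19 * 60 / 100) = floor(1140 / 100) = floor(11.4) = 11
Counting from index 0 in the sorted data, the element at index 11 is 64.
Final answer: 64


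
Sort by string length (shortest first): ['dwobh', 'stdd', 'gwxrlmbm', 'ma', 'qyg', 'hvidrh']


Compute lengths:
  'dwobh' has length 5
  'stdd' has length 4
  'gwxrlmbm' has length 8
  'ma' has length 2
  'qyg' has length 3
  'hvidrh' has length 6
Lengths in increasing order: 2 < 3 < 4 < 5 < 6 < 8
Listing the words in that order gives the answer.
Final answer: ['ma', 'qyg', 'stdd', 'dwobh', 'hvidrh', 'gwxrlmbm']


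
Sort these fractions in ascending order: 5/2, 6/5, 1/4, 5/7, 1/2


Convert to decimal for comparison:
  5/2 = 2.5
  6/5 = 1.2
  1/4 = 0.25
  5/7 = 0.7143
  1/2 = 0.5
Decimals in increasing order: 0.25 < 0.5 < 0.7143 < 1.2 < 2.5
Writing each back as its fraction gives the sorted order.
Final answer: 1/4, 1/2, 5/7, 6/5, 5/2


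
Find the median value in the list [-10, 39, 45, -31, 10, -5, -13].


First, sort the list: [-31, -13, -10, -5, 10, 39, 45]
The list has 7 elements (odd count).
The middle index is 3 (0-based), and the element there is -5.
Final answer: -5


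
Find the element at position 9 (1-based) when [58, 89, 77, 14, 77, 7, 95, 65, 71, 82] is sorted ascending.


Sort ascending: [7, 14, 58, 65, 71, 77, 77, 82, 89, 95]
The 9th element (1-indexed) is at index 8.
Value = 89
Final answer: 89


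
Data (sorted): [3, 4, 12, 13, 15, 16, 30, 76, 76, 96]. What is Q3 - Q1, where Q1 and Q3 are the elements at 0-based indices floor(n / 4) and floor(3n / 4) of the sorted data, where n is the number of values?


The data has n = 10 elements.
Q1 index = floor(10 / 4) = floor(2.5) = 2; Q3 index = floor(3 * 10 / 4) = floor(7.5) = 7
Q1 = element at index 2 = 12
Q3 = element at index 7 = 76
IQR = 76 - 12 = 64
Final answer: 64


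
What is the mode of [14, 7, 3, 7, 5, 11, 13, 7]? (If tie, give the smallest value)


Count the frequency of each value:
  3 appears 1 time(s)
  5 appears 1 time(s)
  7 appears 3 time(s)
  11 appears 1 time(s)
  13 appears 1 time(s)
  14 appears 1 time(s)
Maximum frequency is 3.
Only 7 reaches that frequency, so it is the mode.
Final answer: 7


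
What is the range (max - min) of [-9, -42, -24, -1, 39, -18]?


Maximum value: 39
Minimum value: -42
Range = 39 - (-42) = 81
Final answer: 81


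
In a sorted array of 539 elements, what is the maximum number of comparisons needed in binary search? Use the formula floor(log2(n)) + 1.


Binary search halves the search space each step.
Maximum comparisons = floor(log2(539)) + 1
log2(539) = 9.0741
floor(log2(539)) = 9, so 9 + 1 = 10
Final answer: 10


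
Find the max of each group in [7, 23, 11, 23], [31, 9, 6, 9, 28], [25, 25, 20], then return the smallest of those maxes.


Find max of each group:
  Group 1: [7, 23, 11, 23] -> max = 23
  Group 2: [31, 9, 6, 9, 28] -> max = 31
  Group 3: [25, 25, 20] -> max = 25
Maxes: [23, 31, 25]
Minimum of maxes = 23
Final answer: 23


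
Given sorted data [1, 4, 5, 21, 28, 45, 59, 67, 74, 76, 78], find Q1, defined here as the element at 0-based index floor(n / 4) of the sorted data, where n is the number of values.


The list has n = 11 elements.
Q1 index = floor(11 / 4) = floor(2.75) = 2
Counting from index 0 in the sorted data, the element at index 2 is 5.
Final answer: 5


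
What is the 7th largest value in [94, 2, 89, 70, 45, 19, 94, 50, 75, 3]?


Sort descending: [94, 94, 89, 75, 70, 50, 45, 19, 3, 2]
The 7th element (1-indexed) is at index 6.
Value = 45
Final answer: 45


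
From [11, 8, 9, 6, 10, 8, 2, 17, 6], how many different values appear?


List all unique values:
Distinct values: [2, 6, 8, 9, 10, 11, 17]
Count = 7
Final answer: 7


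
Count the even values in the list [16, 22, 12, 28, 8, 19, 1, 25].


Check each element:
  16 is even
  22 is even
  12 is even
  28 is even
  8 is even
  19 is odd
  1 is odd
  25 is odd
Evens: [16, 22, 12, 28, 8]
Count of evens = 5
Final answer: 5


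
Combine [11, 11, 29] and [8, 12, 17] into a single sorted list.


List A: [11, 11, 29]
List B: [8, 12, 17]
Repeatedly compare the front elements and take the smaller:
  11 vs 8 -> take 8
  11 vs 12 -> take 11
  11 vs 12 -> take 11
  29 vs 12 -> take 12
  29 vs 17 -> take 17
  B is exhausted; append the rest of A: [29]
Final answer: [8, 11, 11, 12, 17, 29]


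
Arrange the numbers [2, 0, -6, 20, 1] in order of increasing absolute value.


Compute absolute values:
  |2| = 2
  |0| = 0
  |-6| = 6
  |20| = 20
  |1| = 1
Absolute values in increasing order: 0 < 1 < 2 < 6 < 20
Listing the original numbers in that order gives the answer.
Final answer: [0, 1, 2, -6, 20]


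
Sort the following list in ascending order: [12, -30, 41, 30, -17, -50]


Original list: [12, -30, 41, 30, -17, -50]
Repeatedly take the smallest remaining element:
  Remaining [12, -30, 41, 30, -17, -50] -> smallest is -50
  Remaining [12, -30, 41, 30, -17] -> smallest is -30
  Remaining [12, 41, 30, -17] -> smallest is -17
  Remaining [12, 41, 30] -> smallest is 12
  Remaining [41, 30] -> smallest is 30
  Remaining [41] -> smallest is 41
Collecting the picks in order gives the sorted list.
Final answer: [-50, -30, -17, 12, 30, 41]


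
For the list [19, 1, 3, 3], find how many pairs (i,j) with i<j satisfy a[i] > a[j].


For each element, count the later elements that are smaller than it:
  19 (index 0): smaller elements after it = [1, 3, 3] -> 3
  1 (index 1): smaller elements after it = [] -> 0
  3 (index 2): smaller elements after it = [] -> 0
Total inversions = 3 + 0 + 0 = 3
Final answer: 3


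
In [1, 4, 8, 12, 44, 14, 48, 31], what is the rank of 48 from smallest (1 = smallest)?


Sort ascending: [1, 4, 8, 12, 14, 31, 44, 48]
Find 48 in the sorted list.
48 is at position 8 (1-indexed).
Final answer: 8


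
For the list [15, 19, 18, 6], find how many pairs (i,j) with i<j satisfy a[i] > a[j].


For each element, count the later elements that are smaller than it:
  15 (index 0): smaller elements after it = [6] -> 1
  19 (index 1): smaller elements after it = [18, 6] -> 2
  18 (index 2): smaller elements after it = [6] -> 1
Total inversions = 1 + 2 + 1 = 4
Final answer: 4


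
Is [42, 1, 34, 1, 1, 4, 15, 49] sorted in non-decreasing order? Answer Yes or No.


Check consecutive pairs:
  42 <= 1? False
  1 <= 34? True
  34 <= 1? False
  1 <= 1? True
  1 <= 4? True
  4 <= 15? True
  15 <= 49? True
2 consecutive pair(s) are out of order, so the list is not sorted.
Final answer: No


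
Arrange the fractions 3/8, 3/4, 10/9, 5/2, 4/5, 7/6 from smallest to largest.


Convert to decimal for comparison:
  3/8 = 0.375
  3/4 = 0.75
  10/9 = 1.1111
  5/2 = 2.5
  4/5 = 0.8
  7/6 = 1.1667
Decimals in increasing order: 0.375 < 0.75 < 0.8 < 1.1111 < 1.1667 < 2.5
Writing each back as its fraction gives the sorted order.
Final answer: 3/8, 3/4, 4/5, 10/9, 7/6, 5/2


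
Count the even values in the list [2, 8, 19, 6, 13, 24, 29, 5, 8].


Check each element:
  2 is even
  8 is even
  19 is odd
  6 is even
  13 is odd
  24 is even
  29 is odd
  5 is odd
  8 is even
Evens: [2, 8, 6, 24, 8]
Count of evens = 5
Final answer: 5


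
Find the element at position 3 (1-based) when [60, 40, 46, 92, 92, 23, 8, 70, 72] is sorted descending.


Sort descending: [92, 92, 72, 70, 60, 46, 40, 23, 8]
The 3rd element (1-indexed) is at index 2.
Value = 72
Final answer: 72


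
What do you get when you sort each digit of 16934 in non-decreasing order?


The number 16934 has digits: 1, 6, 9, 3, 4
Sorted: 1, 3, 4, 6, 9
Joining the sorted digits gives the result.
Final answer: 13469


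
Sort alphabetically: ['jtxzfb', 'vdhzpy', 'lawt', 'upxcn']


Compare strings character by character (the first differing letter decides):
  'jtxzfb' < 'lawt' since 'j' < 'l' at position 1
  'lawt' < 'upxcn' since 'l' < 'u' at position 1
  'upxcn' < 'vdhzpy' since 'u' < 'v' at position 1
Chaining these comparisons gives the alphabetical order.
Final answer: ['jtxzfb', 'lawt', 'upxcn', 'vdhzpy']


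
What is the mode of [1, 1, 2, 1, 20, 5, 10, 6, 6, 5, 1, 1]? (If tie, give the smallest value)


Count the frequency of each value:
  1 appears 5 time(s)
  2 appears 1 time(s)
  5 appears 2 time(s)
  6 appears 2 time(s)
  10 appears 1 time(s)
  20 appears 1 time(s)
Maximum frequency is 5.
Only 1 reaches that frequency, so it is the mode.
Final answer: 1


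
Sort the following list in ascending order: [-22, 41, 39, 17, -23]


Original list: [-22, 41, 39, 17, -23]
Repeatedly take the smallest remaining element:
  Remaining [-22, 41, 39, 17, -23] -> smallest is -23
  Remaining [-22, 41, 39, 17] -> smallest is -22
  Remaining [41, 39, 17] -> smallest is 17
  Remaining [41, 39] -> smallest is 39
  Remaining [41] -> smallest is 41
Collecting the picks in order gives the sorted list.
Final answer: [-23, -22, 17, 39, 41]


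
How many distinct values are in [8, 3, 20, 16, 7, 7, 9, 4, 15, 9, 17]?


List all unique values:
Distinct values: [3, 4, 7, 8, 9, 15, 16, 17, 20]
Count = 9
Final answer: 9


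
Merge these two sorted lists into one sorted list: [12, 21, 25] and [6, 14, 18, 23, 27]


List A: [12, 21, 25]
List B: [6, 14, 18, 23, 27]
Repeatedly compare the front elements and take the smaller:
  12 vs 6 -> take 6
  12 vs 14 -> take 12
  21 vs 14 -> take 14
  21 vs 18 -> take 18
  21 vs 23 -> take 21
  25 vs 23 -> take 23
  25 vs 27 -> take 25
  A is exhausted; append the rest of B: [27]
Final answer: [6, 12, 14, 18, 21, 23, 25, 27]


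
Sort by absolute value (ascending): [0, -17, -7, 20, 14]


Compute absolute values:
  |0| = 0
  |-17| = 17
  |-7| = 7
  |20| = 20
  |14| = 14
Absolute values in increasing order: 0 < 7 < 14 < 17 < 20
Listing the original numbers in that order gives the answer.
Final answer: [0, -7, 14, -17, 20]


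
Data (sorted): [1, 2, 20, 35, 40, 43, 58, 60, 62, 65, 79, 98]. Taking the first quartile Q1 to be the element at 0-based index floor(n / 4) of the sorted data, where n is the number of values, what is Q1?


The list has n = 12 elements.
Q1 index = floor(12 / 4) = floor(3) = 3
Counting from index 0 in the sorted data, the element at index 3 is 35.
Final answer: 35


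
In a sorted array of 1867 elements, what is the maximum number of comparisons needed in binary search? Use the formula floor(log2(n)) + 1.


Binary search halves the search space each step.
Maximum comparisons = floor(log2(1867)) + 1
log2(1867) = 10.8665
floor(log2(1867)) = 10, so 10 + 1 = 11
Final answer: 11


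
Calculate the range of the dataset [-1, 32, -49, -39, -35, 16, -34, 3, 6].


Maximum value: 32
Minimum value: -49
Range = 32 - (-49) = 81
Final answer: 81


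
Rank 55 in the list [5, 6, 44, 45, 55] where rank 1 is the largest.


Sort descending: [55, 45, 44, 6, 5]
Find 55 in the sorted list.
55 is at position 1.
Final answer: 1


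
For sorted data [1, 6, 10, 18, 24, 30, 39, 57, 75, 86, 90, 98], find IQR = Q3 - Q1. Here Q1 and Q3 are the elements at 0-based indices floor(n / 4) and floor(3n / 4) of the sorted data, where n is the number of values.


The data has n = 12 elements.
Q1 index = floor(12 / 4) = floor(3) = 3; Q3 index = floor(3 * 12 / 4) = floor(9) = 9
Q1 = element at index 3 = 18
Q3 = element at index 9 = 86
IQR = 86 - 18 = 68
Final answer: 68


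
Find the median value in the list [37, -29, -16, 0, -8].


First, sort the list: [-29, -16, -8, 0, 37]
The list has 5 elements (odd count).
The middle index is 2 (0-based), and the element there is -8.
Final answer: -8


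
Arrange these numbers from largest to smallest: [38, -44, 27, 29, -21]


Original list: [38, -44, 27, 29, -21]
Repeatedly take the largest remaining element:
  Remaining [38, -44, 27, 29, -21] -> largest is 38
  Remaining [-44, 27, 29, -21] -> largest is 29
  Remaining [-44, 27, -21] -> largest is 27
  Remaining [-44, -21] -> largest is -21
  Remaining [-44] -> largest is -44
Collecting the picks in order gives the descending list.
Final answer: [38, 29, 27, -21, -44]


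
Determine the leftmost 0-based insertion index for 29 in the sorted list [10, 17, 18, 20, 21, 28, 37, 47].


List is sorted: [10, 17, 18, 20, 21, 28, 37, 47]
We need the leftmost position where 29 can be inserted, i.e. the first index whose element is >= 29 (or the end of the list if none is).
Binary search with low=0, high=8 (0-based indices):
  low=0, high=8, mid=4: a[4]=21 < 29, so low = 5
  low=5, high=8, mid=6: a[6]=37 >= 29, so high = 6
  low=5, high=6, mid=5: a[5]=28 < 29, so low = 6
Now low = high = 6, so the insertion index is 6.
Final answer: 6
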